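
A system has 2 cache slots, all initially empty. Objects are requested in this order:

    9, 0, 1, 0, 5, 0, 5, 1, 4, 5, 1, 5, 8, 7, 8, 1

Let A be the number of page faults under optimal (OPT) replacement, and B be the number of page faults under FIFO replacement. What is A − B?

-2

Under OPT: F F F . F . . F F . F . F F . F → 10 faults.
Under FIFO: F F F . F F . F F F F . F F . F → 12 faults.
A − B = 10 − 12 = -2.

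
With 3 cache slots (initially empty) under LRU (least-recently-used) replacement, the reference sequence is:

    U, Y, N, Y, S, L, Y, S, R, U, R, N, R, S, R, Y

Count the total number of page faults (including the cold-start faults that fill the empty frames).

10

U → miss, frames (U)
Y → miss, frames (U Y)
N → miss, frames (U Y N)
Y → hit
S → miss, evict U, frames (N Y S)
L → miss, evict N, frames (Y S L)
Y → hit
S → hit
R → miss, evict L, frames (Y S R)
U → miss, evict Y, frames (S R U)
R → hit
N → miss, evict S, frames (U R N)
R → hit
S → miss, evict U, frames (N R S)
R → hit
Y → miss, evict N, frames (S R Y)
Page faults: 10.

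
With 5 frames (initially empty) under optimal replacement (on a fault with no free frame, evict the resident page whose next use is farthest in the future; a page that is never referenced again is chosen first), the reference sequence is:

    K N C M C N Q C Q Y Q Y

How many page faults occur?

6

K -> miss, frames {K}
N -> miss, frames {K,N}
C -> miss, frames {K,N,C}
M -> miss, frames {K,N,C,M}
C -> hit
N -> hit
Q -> miss, frames {K,N,C,M,Q}
C -> hit
Q -> hit
Y -> miss, evict M, frames {K,N,C,Q,Y}
Q -> hit
Y -> hit
Page faults: 6.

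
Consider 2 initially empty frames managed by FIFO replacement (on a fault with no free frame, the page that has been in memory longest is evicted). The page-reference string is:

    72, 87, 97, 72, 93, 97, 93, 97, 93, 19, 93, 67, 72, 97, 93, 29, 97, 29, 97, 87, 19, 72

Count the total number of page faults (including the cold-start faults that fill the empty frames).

17

72: fault, frames (72)
87: fault, frames (72 87)
97: fault, evict 72, frames (87 97)
72: fault, evict 87, frames (97 72)
93: fault, evict 97, frames (72 93)
97: fault, evict 72, frames (93 97)
93: hit
97: hit
93: hit
19: fault, evict 93, frames (97 19)
93: fault, evict 97, frames (19 93)
67: fault, evict 19, frames (93 67)
72: fault, evict 93, frames (67 72)
97: fault, evict 67, frames (72 97)
93: fault, evict 72, frames (97 93)
29: fault, evict 97, frames (93 29)
97: fault, evict 93, frames (29 97)
29: hit
97: hit
87: fault, evict 29, frames (97 87)
19: fault, evict 97, frames (87 19)
72: fault, evict 87, frames (19 72)
Page faults: 17.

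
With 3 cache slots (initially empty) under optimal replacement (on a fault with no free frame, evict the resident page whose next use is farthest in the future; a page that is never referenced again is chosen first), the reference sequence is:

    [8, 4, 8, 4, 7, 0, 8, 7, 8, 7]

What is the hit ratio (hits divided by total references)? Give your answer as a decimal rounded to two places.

8 -> fault, frames {8}
4 -> fault, frames {8,4}
8 -> hit
4 -> hit
7 -> fault, frames {8,4,7}
0 -> fault, evict 4, frames {8,7,0}
8 -> hit
7 -> hit
8 -> hit
7 -> hit
Hits: 6 of 10 references → 6/10 = 0.6000.

0.60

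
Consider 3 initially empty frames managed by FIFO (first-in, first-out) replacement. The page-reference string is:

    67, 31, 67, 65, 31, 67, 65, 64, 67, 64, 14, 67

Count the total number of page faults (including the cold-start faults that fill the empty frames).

67: miss, frames (67)
31: miss, frames (67 31)
67: hit
65: miss, frames (67 31 65)
31: hit
67: hit
65: hit
64: miss, evict 67, frames (31 65 64)
67: miss, evict 31, frames (65 64 67)
64: hit
14: miss, evict 65, frames (64 67 14)
67: hit
Page faults: 6.

6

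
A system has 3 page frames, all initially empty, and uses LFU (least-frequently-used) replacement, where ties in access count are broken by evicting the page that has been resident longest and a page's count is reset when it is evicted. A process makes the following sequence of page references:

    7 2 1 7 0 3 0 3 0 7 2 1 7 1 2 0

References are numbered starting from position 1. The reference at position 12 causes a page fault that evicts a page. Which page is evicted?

pos 1: 7: miss, frames {7}
pos 2: 2: miss, frames {7,2}
pos 3: 1: miss, frames {7,2,1}
pos 4: 7: hit
pos 5: 0: miss, evict 2, frames {7,1,0}
pos 6: 3: miss, evict 1, frames {7,0,3}
pos 7: 0: hit
pos 8: 3: hit
pos 9: 0: hit
pos 10: 7: hit
pos 11: 2: miss, evict 3, frames {7,0,2}
pos 12: 1: miss, evict 2, frames {7,0,1}
At position 12, page 2 is evicted.

2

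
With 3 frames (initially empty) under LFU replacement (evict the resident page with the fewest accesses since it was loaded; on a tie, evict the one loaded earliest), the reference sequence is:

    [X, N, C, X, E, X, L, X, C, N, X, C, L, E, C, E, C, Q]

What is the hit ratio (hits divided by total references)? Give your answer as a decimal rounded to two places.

0.44

X: miss, frames {X}
N: miss, frames {X,N}
C: miss, frames {X,N,C}
X: hit
E: miss, evict N, frames {X,C,E}
X: hit
L: miss, evict C, frames {X,E,L}
X: hit
C: miss, evict E, frames {X,L,C}
N: miss, evict L, frames {X,C,N}
X: hit
C: hit
L: miss, evict N, frames {X,C,L}
E: miss, evict L, frames {X,C,E}
C: hit
E: hit
C: hit
Q: miss, evict E, frames {X,C,Q}
Hits: 8 of 18 references → 8/18 = 0.4444.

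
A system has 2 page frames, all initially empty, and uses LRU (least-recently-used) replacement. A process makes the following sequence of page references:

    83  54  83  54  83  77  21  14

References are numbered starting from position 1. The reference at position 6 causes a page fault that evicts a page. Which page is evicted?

pos 1: 83: miss, frames [83]
pos 2: 54: miss, frames [83, 54]
pos 3: 83: hit
pos 4: 54: hit
pos 5: 83: hit
pos 6: 77: miss, evict 54, frames [83, 77]
At position 6, page 54 is evicted.

54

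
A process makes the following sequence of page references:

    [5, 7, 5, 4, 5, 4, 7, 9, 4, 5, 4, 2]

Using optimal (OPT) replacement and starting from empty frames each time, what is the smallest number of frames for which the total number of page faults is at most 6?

3

f=1: 12 faults
f=2: 7 faults
f=3: 5 faults
f=4: 5 faults
f=5: 5 faults
Smallest f with faults ≤ 6 is 3.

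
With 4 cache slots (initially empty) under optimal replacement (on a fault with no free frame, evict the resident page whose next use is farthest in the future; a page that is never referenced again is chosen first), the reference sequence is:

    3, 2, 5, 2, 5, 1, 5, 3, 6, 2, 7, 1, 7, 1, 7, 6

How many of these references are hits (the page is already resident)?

10

3 -> fault, frames (3)
2 -> fault, frames (3 2)
5 -> fault, frames (3 2 5)
2 -> hit
5 -> hit
1 -> fault, frames (3 2 5 1)
5 -> hit
3 -> hit
6 -> fault, evict 5, frames (3 2 1 6)
2 -> hit
7 -> fault, evict 2, frames (3 1 6 7)
1 -> hit
7 -> hit
1 -> hit
7 -> hit
6 -> hit
Hits: 10.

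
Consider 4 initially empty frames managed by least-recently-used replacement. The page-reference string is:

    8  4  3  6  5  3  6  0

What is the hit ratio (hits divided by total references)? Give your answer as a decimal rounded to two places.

8 -> miss, frames {8}
4 -> miss, frames {8,4}
3 -> miss, frames {8,4,3}
6 -> miss, frames {8,4,3,6}
5 -> miss, evict 8, frames {4,3,6,5}
3 -> hit
6 -> hit
0 -> miss, evict 4, frames {5,3,6,0}
Hits: 2 of 8 references → 2/8 = 0.2500.

0.25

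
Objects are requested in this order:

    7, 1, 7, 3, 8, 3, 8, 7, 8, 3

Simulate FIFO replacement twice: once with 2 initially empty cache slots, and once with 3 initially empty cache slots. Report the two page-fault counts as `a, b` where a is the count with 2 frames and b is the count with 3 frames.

6, 5

2 frames: F F . F F . . F . F → 6 faults.
3 frames: F F . F F . . F . . → 5 faults.
5 < 6: adding a frame reduced faults, as is typical.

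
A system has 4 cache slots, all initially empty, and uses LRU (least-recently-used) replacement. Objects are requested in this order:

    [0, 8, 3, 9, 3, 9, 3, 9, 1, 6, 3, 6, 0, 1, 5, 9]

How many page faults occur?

9

0: miss, frames {0}
8: miss, frames {0,8}
3: miss, frames {0,8,3}
9: miss, frames {0,8,3,9}
3: hit
9: hit
3: hit
9: hit
1: miss, evict 0, frames {8,3,9,1}
6: miss, evict 8, frames {3,9,1,6}
3: hit
6: hit
0: miss, evict 9, frames {1,3,6,0}
1: hit
5: miss, evict 3, frames {6,0,1,5}
9: miss, evict 6, frames {0,1,5,9}
Page faults: 9.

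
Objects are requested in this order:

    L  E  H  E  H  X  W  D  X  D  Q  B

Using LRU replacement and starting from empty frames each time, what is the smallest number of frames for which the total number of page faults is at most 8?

f=1: 12 faults
f=2: 9 faults
f=3: 8 faults
f=4: 8 faults
f=5: 8 faults
f=6: 8 faults
f=7: 8 faults
f=8: 8 faults
Smallest f with faults ≤ 8 is 3.

3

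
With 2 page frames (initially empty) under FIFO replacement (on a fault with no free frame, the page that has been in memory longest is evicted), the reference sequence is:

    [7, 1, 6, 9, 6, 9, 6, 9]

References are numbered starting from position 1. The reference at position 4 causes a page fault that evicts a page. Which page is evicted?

1

pos 1: 7 → miss, frames [7]
pos 2: 1 → miss, frames [7, 1]
pos 3: 6 → miss, evict 7, frames [1, 6]
pos 4: 9 → miss, evict 1, frames [6, 9]
At position 4, page 1 is evicted.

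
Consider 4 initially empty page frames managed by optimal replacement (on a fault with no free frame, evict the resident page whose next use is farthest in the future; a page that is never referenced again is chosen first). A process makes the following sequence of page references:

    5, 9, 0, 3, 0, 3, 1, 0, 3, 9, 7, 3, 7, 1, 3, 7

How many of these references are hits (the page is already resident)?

10

5 -> fault, frames {5}
9 -> fault, frames {5,9}
0 -> fault, frames {5,9,0}
3 -> fault, frames {5,9,0,3}
0 -> hit
3 -> hit
1 -> fault, evict 5, frames {9,0,3,1}
0 -> hit
3 -> hit
9 -> hit
7 -> fault, evict 0, frames {9,3,1,7}
3 -> hit
7 -> hit
1 -> hit
3 -> hit
7 -> hit
Hits: 10.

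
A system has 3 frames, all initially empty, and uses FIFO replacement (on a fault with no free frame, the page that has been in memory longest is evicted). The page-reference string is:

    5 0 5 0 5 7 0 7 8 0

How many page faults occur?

4

5 -> fault, frames (5)
0 -> fault, frames (5 0)
5 -> hit
0 -> hit
5 -> hit
7 -> fault, frames (5 0 7)
0 -> hit
7 -> hit
8 -> fault, evict 5, frames (0 7 8)
0 -> hit
Page faults: 4.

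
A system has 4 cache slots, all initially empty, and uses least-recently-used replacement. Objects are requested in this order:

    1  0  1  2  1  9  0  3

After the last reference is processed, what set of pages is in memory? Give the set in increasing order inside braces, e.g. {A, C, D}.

1 → fault, frames {1}
0 → fault, frames {1,0}
1 → hit
2 → fault, frames {0,1,2}
1 → hit
9 → fault, frames {0,2,1,9}
0 → hit
3 → fault, evict 2, frames {1,9,0,3}

{0, 1, 3, 9}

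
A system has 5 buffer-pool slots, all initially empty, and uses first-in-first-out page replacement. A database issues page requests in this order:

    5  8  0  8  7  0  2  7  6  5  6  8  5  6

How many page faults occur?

8

5 → miss, frames {5}
8 → miss, frames {5,8}
0 → miss, frames {5,8,0}
8 → hit
7 → miss, frames {5,8,0,7}
0 → hit
2 → miss, frames {5,8,0,7,2}
7 → hit
6 → miss, evict 5, frames {8,0,7,2,6}
5 → miss, evict 8, frames {0,7,2,6,5}
6 → hit
8 → miss, evict 0, frames {7,2,6,5,8}
5 → hit
6 → hit
Page faults: 8.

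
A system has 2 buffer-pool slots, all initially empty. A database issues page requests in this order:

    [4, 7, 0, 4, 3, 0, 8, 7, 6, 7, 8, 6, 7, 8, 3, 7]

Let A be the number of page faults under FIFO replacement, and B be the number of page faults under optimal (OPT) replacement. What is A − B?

2

Under FIFO: F F F F F F F F F . F . F . F . → 12 faults.
Under OPT: F F F . F . F F F . F . F . F . → 10 faults.
A − B = 12 − 10 = 2.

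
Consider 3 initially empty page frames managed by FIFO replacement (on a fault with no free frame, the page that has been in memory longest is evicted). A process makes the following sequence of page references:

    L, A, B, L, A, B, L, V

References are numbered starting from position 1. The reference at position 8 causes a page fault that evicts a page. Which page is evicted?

L

pos 1: L -> miss, frames {L}
pos 2: A -> miss, frames {L,A}
pos 3: B -> miss, frames {L,A,B}
pos 4: L -> hit
pos 5: A -> hit
pos 6: B -> hit
pos 7: L -> hit
pos 8: V -> miss, evict L, frames {A,B,V}
At position 8, page L is evicted.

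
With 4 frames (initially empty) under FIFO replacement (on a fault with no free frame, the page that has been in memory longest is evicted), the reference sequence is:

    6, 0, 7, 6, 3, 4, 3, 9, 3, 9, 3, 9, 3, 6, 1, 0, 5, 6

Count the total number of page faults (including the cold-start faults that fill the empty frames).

6 -> fault, frames {6}
0 -> fault, frames {6,0}
7 -> fault, frames {6,0,7}
6 -> hit
3 -> fault, frames {6,0,7,3}
4 -> fault, evict 6, frames {0,7,3,4}
3 -> hit
9 -> fault, evict 0, frames {7,3,4,9}
3 -> hit
9 -> hit
3 -> hit
9 -> hit
3 -> hit
6 -> fault, evict 7, frames {3,4,9,6}
1 -> fault, evict 3, frames {4,9,6,1}
0 -> fault, evict 4, frames {9,6,1,0}
5 -> fault, evict 9, frames {6,1,0,5}
6 -> hit
Page faults: 10.

10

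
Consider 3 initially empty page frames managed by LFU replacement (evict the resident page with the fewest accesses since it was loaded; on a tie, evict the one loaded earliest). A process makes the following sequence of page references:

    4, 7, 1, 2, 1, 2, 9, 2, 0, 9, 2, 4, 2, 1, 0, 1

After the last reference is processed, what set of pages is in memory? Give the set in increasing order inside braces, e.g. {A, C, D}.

{0, 1, 2}

4 -> miss, frames {4}
7 -> miss, frames {4,7}
1 -> miss, frames {4,7,1}
2 -> miss, evict 4, frames {7,1,2}
1 -> hit
2 -> hit
9 -> miss, evict 7, frames {1,2,9}
2 -> hit
0 -> miss, evict 9, frames {1,2,0}
9 -> miss, evict 0, frames {1,2,9}
2 -> hit
4 -> miss, evict 9, frames {1,2,4}
2 -> hit
1 -> hit
0 -> miss, evict 4, frames {1,2,0}
1 -> hit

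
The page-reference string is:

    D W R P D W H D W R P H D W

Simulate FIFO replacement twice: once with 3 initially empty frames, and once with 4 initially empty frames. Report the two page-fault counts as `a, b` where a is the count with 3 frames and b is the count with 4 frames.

11, 12

3 frames: F F F F F F F . . F F . F F → 11 faults.
4 frames: F F F F . . F F F F F F F F → 12 faults.
12 > 11: adding a frame increased faults — Belady's anomaly.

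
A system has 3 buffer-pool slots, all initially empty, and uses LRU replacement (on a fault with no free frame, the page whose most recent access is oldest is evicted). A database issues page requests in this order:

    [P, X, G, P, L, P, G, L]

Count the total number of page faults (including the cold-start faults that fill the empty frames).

4

P -> miss, frames (P)
X -> miss, frames (P X)
G -> miss, frames (P X G)
P -> hit
L -> miss, evict X, frames (G P L)
P -> hit
G -> hit
L -> hit
Page faults: 4.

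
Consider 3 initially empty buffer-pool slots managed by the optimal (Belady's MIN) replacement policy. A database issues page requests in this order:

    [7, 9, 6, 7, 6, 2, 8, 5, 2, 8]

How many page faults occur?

7: fault, frames (7)
9: fault, frames (7 9)
6: fault, frames (7 9 6)
7: hit
6: hit
2: fault, evict 6, frames (7 9 2)
8: fault, evict 9, frames (7 2 8)
5: fault, evict 7, frames (2 8 5)
2: hit
8: hit
Page faults: 6.

6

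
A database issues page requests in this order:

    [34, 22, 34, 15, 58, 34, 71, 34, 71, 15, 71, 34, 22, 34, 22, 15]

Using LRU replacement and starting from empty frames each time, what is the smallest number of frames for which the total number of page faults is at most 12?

2

f=1: 16 faults
f=2: 10 faults
f=3: 8 faults
f=4: 6 faults
f=5: 5 faults
Smallest f with faults ≤ 12 is 2.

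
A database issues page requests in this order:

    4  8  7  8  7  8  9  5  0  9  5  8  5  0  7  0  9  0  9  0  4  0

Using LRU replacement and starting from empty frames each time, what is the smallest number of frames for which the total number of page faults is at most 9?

4

f=1: 22 faults
f=2: 13 faults
f=3: 11 faults
f=4: 9 faults
f=5: 7 faults
f=6: 6 faults
Smallest f with faults ≤ 9 is 4.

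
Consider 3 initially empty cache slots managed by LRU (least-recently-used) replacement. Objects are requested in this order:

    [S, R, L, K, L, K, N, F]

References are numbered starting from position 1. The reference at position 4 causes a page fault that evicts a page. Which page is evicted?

pos 1: S: fault, frames [S]
pos 2: R: fault, frames [S, R]
pos 3: L: fault, frames [S, R, L]
pos 4: K: fault, evict S, frames [R, L, K]
At position 4, page S is evicted.

S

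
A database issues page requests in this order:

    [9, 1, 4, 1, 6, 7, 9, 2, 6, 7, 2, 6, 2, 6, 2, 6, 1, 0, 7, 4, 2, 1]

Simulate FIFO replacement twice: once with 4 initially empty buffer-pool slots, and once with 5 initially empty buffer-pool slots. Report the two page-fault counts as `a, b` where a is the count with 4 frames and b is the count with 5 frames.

4 frames: F F F . F F F F . . . . . . . . F F F F F F → 13 faults.
5 frames: F F F . F F . F . . . . . . . . . F . . . F → 8 faults.
8 < 13: adding a frame reduced faults, as is typical.

13, 8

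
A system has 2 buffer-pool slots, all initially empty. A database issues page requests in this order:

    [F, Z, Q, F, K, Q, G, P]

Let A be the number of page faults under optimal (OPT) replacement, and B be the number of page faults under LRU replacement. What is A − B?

Under OPT: F F F . F . F F → 6 faults.
Under LRU: F F F F F F F F → 8 faults.
A − B = 6 − 8 = -2.

-2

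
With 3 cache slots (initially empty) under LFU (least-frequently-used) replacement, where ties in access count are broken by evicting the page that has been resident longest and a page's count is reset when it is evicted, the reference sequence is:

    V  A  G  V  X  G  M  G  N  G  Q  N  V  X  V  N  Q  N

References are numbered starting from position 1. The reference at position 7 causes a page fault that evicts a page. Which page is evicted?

X

pos 1: V -> miss, frames [V]
pos 2: A -> miss, frames [V, A]
pos 3: G -> miss, frames [V, A, G]
pos 4: V -> hit
pos 5: X -> miss, evict A, frames [V, G, X]
pos 6: G -> hit
pos 7: M -> miss, evict X, frames [V, G, M]
At position 7, page X is evicted.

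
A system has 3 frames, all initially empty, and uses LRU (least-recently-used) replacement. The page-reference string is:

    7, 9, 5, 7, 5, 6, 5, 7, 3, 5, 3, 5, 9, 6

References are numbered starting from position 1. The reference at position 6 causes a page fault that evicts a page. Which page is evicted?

9

pos 1: 7 → miss, frames [7]
pos 2: 9 → miss, frames [7, 9]
pos 3: 5 → miss, frames [7, 9, 5]
pos 4: 7 → hit
pos 5: 5 → hit
pos 6: 6 → miss, evict 9, frames [7, 5, 6]
At position 6, page 9 is evicted.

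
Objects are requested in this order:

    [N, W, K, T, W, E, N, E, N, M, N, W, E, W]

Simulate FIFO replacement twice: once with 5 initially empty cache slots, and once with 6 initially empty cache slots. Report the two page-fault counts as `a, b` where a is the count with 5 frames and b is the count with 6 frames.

5 frames: F F F F . F . . . F F F . . → 8 faults.
6 frames: F F F F . F . . . F . . . . → 6 faults.
6 < 8: adding a frame reduced faults, as is typical.

8, 6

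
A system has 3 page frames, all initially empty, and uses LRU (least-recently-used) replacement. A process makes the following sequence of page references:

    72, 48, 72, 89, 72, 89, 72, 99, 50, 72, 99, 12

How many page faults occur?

72: fault, frames {72}
48: fault, frames {72,48}
72: hit
89: fault, frames {48,72,89}
72: hit
89: hit
72: hit
99: fault, evict 48, frames {89,72,99}
50: fault, evict 89, frames {72,99,50}
72: hit
99: hit
12: fault, evict 50, frames {72,99,12}
Page faults: 6.

6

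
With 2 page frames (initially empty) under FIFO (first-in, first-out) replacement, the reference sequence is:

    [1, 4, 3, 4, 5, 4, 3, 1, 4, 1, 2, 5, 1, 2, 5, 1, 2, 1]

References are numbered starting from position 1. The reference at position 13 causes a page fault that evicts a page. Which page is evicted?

2

pos 1: 1 → fault, frames {1}
pos 2: 4 → fault, frames {1,4}
pos 3: 3 → fault, evict 1, frames {4,3}
pos 4: 4 → hit
pos 5: 5 → fault, evict 4, frames {3,5}
pos 6: 4 → fault, evict 3, frames {5,4}
pos 7: 3 → fault, evict 5, frames {4,3}
pos 8: 1 → fault, evict 4, frames {3,1}
pos 9: 4 → fault, evict 3, frames {1,4}
pos 10: 1 → hit
pos 11: 2 → fault, evict 1, frames {4,2}
pos 12: 5 → fault, evict 4, frames {2,5}
pos 13: 1 → fault, evict 2, frames {5,1}
At position 13, page 2 is evicted.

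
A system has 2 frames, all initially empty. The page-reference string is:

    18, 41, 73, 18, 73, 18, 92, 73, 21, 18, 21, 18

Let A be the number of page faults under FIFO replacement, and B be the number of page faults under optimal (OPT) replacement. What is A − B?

2

Under FIFO: F F F F . . F F F F . . → 8 faults.
Under OPT: F F F . . . F . F F . . → 6 faults.
A − B = 8 − 6 = 2.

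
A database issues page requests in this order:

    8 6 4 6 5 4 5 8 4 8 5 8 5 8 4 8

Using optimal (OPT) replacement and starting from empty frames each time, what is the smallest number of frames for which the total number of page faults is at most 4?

3

f=1: 16 faults
f=2: 7 faults
f=3: 4 faults
f=4: 4 faults
Smallest f with faults ≤ 4 is 3.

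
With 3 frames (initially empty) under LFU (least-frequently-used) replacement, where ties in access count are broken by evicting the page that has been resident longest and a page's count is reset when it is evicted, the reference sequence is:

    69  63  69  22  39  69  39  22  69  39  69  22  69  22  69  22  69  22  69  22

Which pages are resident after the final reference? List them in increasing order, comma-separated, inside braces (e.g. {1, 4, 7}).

69 → fault, frames [69]
63 → fault, frames [69, 63]
69 → hit
22 → fault, frames [69, 63, 22]
39 → fault, evict 63, frames [69, 22, 39]
69 → hit
39 → hit
22 → hit
69 → hit
39 → hit
69 → hit
22 → hit
69 → hit
22 → hit
69 → hit
22 → hit
69 → hit
22 → hit
69 → hit
22 → hit

{22, 39, 69}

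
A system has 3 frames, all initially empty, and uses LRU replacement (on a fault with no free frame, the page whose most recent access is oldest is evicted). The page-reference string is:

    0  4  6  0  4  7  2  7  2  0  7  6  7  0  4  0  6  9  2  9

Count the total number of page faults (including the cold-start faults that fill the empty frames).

0 → miss, frames (0)
4 → miss, frames (0 4)
6 → miss, frames (0 4 6)
0 → hit
4 → hit
7 → miss, evict 6, frames (0 4 7)
2 → miss, evict 0, frames (4 7 2)
7 → hit
2 → hit
0 → miss, evict 4, frames (7 2 0)
7 → hit
6 → miss, evict 2, frames (0 7 6)
7 → hit
0 → hit
4 → miss, evict 6, frames (7 0 4)
0 → hit
6 → miss, evict 7, frames (4 0 6)
9 → miss, evict 4, frames (0 6 9)
2 → miss, evict 0, frames (6 9 2)
9 → hit
Page faults: 11.

11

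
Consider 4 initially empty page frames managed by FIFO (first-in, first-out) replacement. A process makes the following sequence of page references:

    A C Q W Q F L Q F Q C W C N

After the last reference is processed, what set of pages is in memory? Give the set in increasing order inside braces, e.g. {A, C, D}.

A → miss, frames {A}
C → miss, frames {A,C}
Q → miss, frames {A,C,Q}
W → miss, frames {A,C,Q,W}
Q → hit
F → miss, evict A, frames {C,Q,W,F}
L → miss, evict C, frames {Q,W,F,L}
Q → hit
F → hit
Q → hit
C → miss, evict Q, frames {W,F,L,C}
W → hit
C → hit
N → miss, evict W, frames {F,L,C,N}

{C, F, L, N}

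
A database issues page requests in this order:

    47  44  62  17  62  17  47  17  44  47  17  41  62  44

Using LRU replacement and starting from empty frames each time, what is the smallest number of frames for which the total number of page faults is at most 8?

4

f=1: 14 faults
f=2: 11 faults
f=3: 9 faults
f=4: 7 faults
f=5: 5 faults
Smallest f with faults ≤ 8 is 4.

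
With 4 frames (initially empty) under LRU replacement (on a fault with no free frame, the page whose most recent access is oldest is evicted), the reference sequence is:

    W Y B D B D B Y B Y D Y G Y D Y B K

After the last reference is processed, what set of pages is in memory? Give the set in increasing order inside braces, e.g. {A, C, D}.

{B, D, K, Y}

W: miss, frames [W]
Y: miss, frames [W, Y]
B: miss, frames [W, Y, B]
D: miss, frames [W, Y, B, D]
B: hit
D: hit
B: hit
Y: hit
B: hit
Y: hit
D: hit
Y: hit
G: miss, evict W, frames [B, D, Y, G]
Y: hit
D: hit
Y: hit
B: hit
K: miss, evict G, frames [D, Y, B, K]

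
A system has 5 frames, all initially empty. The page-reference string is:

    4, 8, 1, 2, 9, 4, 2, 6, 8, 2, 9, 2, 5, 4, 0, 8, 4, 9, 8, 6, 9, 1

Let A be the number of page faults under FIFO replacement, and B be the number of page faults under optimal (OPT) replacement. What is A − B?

Under FIFO: F F F F F . . F . . . . F F F F . F . F . F → 13 faults.
Under OPT: F F F F F . . F . . . . F . F . . . . . . F → 9 faults.
A − B = 13 − 9 = 4.

4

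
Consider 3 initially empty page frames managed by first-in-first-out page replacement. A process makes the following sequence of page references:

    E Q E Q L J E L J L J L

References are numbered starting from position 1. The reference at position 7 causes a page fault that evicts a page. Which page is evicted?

Q

pos 1: E: fault, frames {E}
pos 2: Q: fault, frames {E,Q}
pos 3: E: hit
pos 4: Q: hit
pos 5: L: fault, frames {E,Q,L}
pos 6: J: fault, evict E, frames {Q,L,J}
pos 7: E: fault, evict Q, frames {L,J,E}
At position 7, page Q is evicted.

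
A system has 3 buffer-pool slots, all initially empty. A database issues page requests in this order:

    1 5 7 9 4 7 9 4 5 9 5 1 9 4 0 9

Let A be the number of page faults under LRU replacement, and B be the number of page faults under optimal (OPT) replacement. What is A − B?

1

Under LRU: F F F F F . . . F . . F . F F . → 9 faults.
Under OPT: F F F F F . . . F . . F . . F . → 8 faults.
A − B = 9 − 8 = 1.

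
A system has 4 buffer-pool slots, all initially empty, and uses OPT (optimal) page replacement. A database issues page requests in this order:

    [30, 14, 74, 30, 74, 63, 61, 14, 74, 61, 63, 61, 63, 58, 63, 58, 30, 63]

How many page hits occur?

11

30 -> miss, frames {30}
14 -> miss, frames {30,14}
74 -> miss, frames {30,14,74}
30 -> hit
74 -> hit
63 -> miss, frames {30,14,74,63}
61 -> miss, evict 30, frames {14,74,63,61}
14 -> hit
74 -> hit
61 -> hit
63 -> hit
61 -> hit
63 -> hit
58 -> miss, evict 61, frames {14,74,63,58}
63 -> hit
58 -> hit
30 -> miss, evict 58, frames {14,74,63,30}
63 -> hit
Hits: 11.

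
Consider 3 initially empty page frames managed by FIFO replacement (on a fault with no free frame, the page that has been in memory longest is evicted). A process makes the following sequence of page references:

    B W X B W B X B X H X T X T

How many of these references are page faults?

B: miss, frames [B]
W: miss, frames [B, W]
X: miss, frames [B, W, X]
B: hit
W: hit
B: hit
X: hit
B: hit
X: hit
H: miss, evict B, frames [W, X, H]
X: hit
T: miss, evict W, frames [X, H, T]
X: hit
T: hit
Page faults: 5.

5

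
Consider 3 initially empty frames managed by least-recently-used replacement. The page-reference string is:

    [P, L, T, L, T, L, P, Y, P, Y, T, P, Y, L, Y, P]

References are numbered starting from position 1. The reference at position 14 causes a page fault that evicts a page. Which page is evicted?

T

pos 1: P -> fault, frames (P)
pos 2: L -> fault, frames (P L)
pos 3: T -> fault, frames (P L T)
pos 4: L -> hit
pos 5: T -> hit
pos 6: L -> hit
pos 7: P -> hit
pos 8: Y -> fault, evict T, frames (L P Y)
pos 9: P -> hit
pos 10: Y -> hit
pos 11: T -> fault, evict L, frames (P Y T)
pos 12: P -> hit
pos 13: Y -> hit
pos 14: L -> fault, evict T, frames (P Y L)
At position 14, page T is evicted.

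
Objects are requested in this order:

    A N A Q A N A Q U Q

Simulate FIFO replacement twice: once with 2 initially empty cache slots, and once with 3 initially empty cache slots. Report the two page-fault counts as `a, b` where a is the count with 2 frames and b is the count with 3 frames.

2 frames: F F . F F F . F F . → 7 faults.
3 frames: F F . F . . . . F . → 4 faults.
4 < 7: adding a frame reduced faults, as is typical.

7, 4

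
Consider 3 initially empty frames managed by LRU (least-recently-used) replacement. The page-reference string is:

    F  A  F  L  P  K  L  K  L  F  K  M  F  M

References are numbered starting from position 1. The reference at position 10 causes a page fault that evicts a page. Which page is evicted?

P

pos 1: F → fault, frames {F}
pos 2: A → fault, frames {F,A}
pos 3: F → hit
pos 4: L → fault, frames {A,F,L}
pos 5: P → fault, evict A, frames {F,L,P}
pos 6: K → fault, evict F, frames {L,P,K}
pos 7: L → hit
pos 8: K → hit
pos 9: L → hit
pos 10: F → fault, evict P, frames {K,L,F}
At position 10, page P is evicted.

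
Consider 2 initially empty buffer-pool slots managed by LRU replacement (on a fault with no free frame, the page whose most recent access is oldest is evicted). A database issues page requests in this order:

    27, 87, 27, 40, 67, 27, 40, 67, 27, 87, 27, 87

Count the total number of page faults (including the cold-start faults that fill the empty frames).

27: fault, frames [27]
87: fault, frames [27, 87]
27: hit
40: fault, evict 87, frames [27, 40]
67: fault, evict 27, frames [40, 67]
27: fault, evict 40, frames [67, 27]
40: fault, evict 67, frames [27, 40]
67: fault, evict 27, frames [40, 67]
27: fault, evict 40, frames [67, 27]
87: fault, evict 67, frames [27, 87]
27: hit
87: hit
Page faults: 9.

9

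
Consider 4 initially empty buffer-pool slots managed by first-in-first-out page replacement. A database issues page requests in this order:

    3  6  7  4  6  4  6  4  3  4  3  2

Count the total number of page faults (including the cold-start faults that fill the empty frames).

5

3: fault, frames {3}
6: fault, frames {3,6}
7: fault, frames {3,6,7}
4: fault, frames {3,6,7,4}
6: hit
4: hit
6: hit
4: hit
3: hit
4: hit
3: hit
2: fault, evict 3, frames {6,7,4,2}
Page faults: 5.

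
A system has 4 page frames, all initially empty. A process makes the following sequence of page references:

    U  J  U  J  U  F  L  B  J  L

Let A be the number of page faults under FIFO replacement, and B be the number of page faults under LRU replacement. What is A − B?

-1

Under FIFO: F F . . . F F F . . → 5 faults.
Under LRU: F F . . . F F F F . → 6 faults.
A − B = 5 − 6 = -1.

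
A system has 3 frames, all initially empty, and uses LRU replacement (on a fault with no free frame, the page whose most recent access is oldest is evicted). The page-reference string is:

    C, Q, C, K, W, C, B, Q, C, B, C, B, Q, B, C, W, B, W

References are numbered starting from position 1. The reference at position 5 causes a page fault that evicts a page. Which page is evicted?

Q

pos 1: C: fault, frames (C)
pos 2: Q: fault, frames (C Q)
pos 3: C: hit
pos 4: K: fault, frames (Q C K)
pos 5: W: fault, evict Q, frames (C K W)
At position 5, page Q is evicted.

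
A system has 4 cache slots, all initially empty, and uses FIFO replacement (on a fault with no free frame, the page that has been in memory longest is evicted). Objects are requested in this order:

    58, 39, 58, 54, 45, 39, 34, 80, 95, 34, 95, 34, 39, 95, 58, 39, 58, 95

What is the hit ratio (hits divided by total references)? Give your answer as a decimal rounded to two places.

0.50

58 -> fault, frames (58)
39 -> fault, frames (58 39)
58 -> hit
54 -> fault, frames (58 39 54)
45 -> fault, frames (58 39 54 45)
39 -> hit
34 -> fault, evict 58, frames (39 54 45 34)
80 -> fault, evict 39, frames (54 45 34 80)
95 -> fault, evict 54, frames (45 34 80 95)
34 -> hit
95 -> hit
34 -> hit
39 -> fault, evict 45, frames (34 80 95 39)
95 -> hit
58 -> fault, evict 34, frames (80 95 39 58)
39 -> hit
58 -> hit
95 -> hit
Hits: 9 of 18 references → 9/18 = 0.5000.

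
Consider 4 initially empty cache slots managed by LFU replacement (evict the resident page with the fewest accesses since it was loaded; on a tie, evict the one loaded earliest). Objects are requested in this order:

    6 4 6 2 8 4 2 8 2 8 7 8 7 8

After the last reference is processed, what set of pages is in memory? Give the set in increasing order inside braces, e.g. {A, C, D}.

{2, 4, 7, 8}

6: miss, frames {6}
4: miss, frames {6,4}
6: hit
2: miss, frames {6,4,2}
8: miss, frames {6,4,2,8}
4: hit
2: hit
8: hit
2: hit
8: hit
7: miss, evict 6, frames {4,2,8,7}
8: hit
7: hit
8: hit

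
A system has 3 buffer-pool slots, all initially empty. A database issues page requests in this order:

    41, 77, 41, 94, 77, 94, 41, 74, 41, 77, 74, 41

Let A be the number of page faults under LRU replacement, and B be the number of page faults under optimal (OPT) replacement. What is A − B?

Under LRU: F F . F . . . F . F . . → 5 faults.
Under OPT: F F . F . . . F . . . . → 4 faults.
A − B = 5 − 4 = 1.

1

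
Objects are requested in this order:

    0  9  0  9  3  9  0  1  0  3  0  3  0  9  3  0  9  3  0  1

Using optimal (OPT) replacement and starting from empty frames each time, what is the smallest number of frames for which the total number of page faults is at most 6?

f=1: 20 faults
f=2: 10 faults
f=3: 6 faults
f=4: 4 faults
Smallest f with faults ≤ 6 is 3.

3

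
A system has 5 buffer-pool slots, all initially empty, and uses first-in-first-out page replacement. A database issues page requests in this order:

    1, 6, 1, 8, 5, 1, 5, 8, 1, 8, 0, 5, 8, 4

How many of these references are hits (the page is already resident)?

8

1: fault, frames {1}
6: fault, frames {1,6}
1: hit
8: fault, frames {1,6,8}
5: fault, frames {1,6,8,5}
1: hit
5: hit
8: hit
1: hit
8: hit
0: fault, frames {1,6,8,5,0}
5: hit
8: hit
4: fault, evict 1, frames {6,8,5,0,4}
Hits: 8.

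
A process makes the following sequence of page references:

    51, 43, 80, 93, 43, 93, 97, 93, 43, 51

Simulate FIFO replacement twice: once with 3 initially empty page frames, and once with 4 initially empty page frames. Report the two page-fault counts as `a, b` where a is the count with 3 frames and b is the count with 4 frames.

7, 6

3 frames: F F F F . . F . F F → 7 faults.
4 frames: F F F F . . F . . F → 6 faults.
6 < 7: adding a frame reduced faults, as is typical.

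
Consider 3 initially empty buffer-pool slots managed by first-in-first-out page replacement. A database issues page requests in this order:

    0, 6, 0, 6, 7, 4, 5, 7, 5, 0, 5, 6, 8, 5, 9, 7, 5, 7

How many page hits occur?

7

0 → fault, frames [0]
6 → fault, frames [0, 6]
0 → hit
6 → hit
7 → fault, frames [0, 6, 7]
4 → fault, evict 0, frames [6, 7, 4]
5 → fault, evict 6, frames [7, 4, 5]
7 → hit
5 → hit
0 → fault, evict 7, frames [4, 5, 0]
5 → hit
6 → fault, evict 4, frames [5, 0, 6]
8 → fault, evict 5, frames [0, 6, 8]
5 → fault, evict 0, frames [6, 8, 5]
9 → fault, evict 6, frames [8, 5, 9]
7 → fault, evict 8, frames [5, 9, 7]
5 → hit
7 → hit
Hits: 7.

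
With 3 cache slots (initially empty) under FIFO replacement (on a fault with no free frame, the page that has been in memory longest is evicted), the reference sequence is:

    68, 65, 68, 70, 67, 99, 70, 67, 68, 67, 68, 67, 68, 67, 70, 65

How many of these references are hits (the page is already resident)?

68: miss, frames (68)
65: miss, frames (68 65)
68: hit
70: miss, frames (68 65 70)
67: miss, evict 68, frames (65 70 67)
99: miss, evict 65, frames (70 67 99)
70: hit
67: hit
68: miss, evict 70, frames (67 99 68)
67: hit
68: hit
67: hit
68: hit
67: hit
70: miss, evict 67, frames (99 68 70)
65: miss, evict 99, frames (68 70 65)
Hits: 8.

8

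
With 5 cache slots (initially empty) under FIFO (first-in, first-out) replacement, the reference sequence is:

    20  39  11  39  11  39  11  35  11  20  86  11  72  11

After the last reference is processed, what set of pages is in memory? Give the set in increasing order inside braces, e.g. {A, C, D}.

{11, 35, 39, 72, 86}

20: miss, frames (20)
39: miss, frames (20 39)
11: miss, frames (20 39 11)
39: hit
11: hit
39: hit
11: hit
35: miss, frames (20 39 11 35)
11: hit
20: hit
86: miss, frames (20 39 11 35 86)
11: hit
72: miss, evict 20, frames (39 11 35 86 72)
11: hit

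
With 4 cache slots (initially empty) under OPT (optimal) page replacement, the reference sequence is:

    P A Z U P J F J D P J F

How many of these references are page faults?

P: miss, frames {P}
A: miss, frames {P,A}
Z: miss, frames {P,A,Z}
U: miss, frames {P,A,Z,U}
P: hit
J: miss, evict U, frames {P,A,Z,J}
F: miss, evict Z, frames {P,A,J,F}
J: hit
D: miss, evict A, frames {P,J,F,D}
P: hit
J: hit
F: hit
Page faults: 7.

7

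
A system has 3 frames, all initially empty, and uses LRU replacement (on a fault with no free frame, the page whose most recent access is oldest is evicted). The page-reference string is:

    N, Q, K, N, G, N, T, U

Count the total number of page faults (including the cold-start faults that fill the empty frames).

N → miss, frames [N]
Q → miss, frames [N, Q]
K → miss, frames [N, Q, K]
N → hit
G → miss, evict Q, frames [K, N, G]
N → hit
T → miss, evict K, frames [G, N, T]
U → miss, evict G, frames [N, T, U]
Page faults: 6.

6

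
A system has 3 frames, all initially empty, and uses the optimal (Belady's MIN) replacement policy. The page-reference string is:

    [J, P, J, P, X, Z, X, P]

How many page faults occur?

J: miss, frames [J]
P: miss, frames [J, P]
J: hit
P: hit
X: miss, frames [J, P, X]
Z: miss, evict J, frames [P, X, Z]
X: hit
P: hit
Page faults: 4.

4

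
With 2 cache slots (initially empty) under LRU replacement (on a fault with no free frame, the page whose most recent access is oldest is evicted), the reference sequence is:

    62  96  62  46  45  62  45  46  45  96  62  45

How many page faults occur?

62: fault, frames (62)
96: fault, frames (62 96)
62: hit
46: fault, evict 96, frames (62 46)
45: fault, evict 62, frames (46 45)
62: fault, evict 46, frames (45 62)
45: hit
46: fault, evict 62, frames (45 46)
45: hit
96: fault, evict 46, frames (45 96)
62: fault, evict 45, frames (96 62)
45: fault, evict 96, frames (62 45)
Page faults: 9.

9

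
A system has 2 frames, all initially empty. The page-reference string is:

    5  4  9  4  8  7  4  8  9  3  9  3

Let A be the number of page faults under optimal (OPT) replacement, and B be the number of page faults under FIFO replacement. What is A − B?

-1

Under OPT: F F F . F F . F F F . . → 8 faults.
Under FIFO: F F F . F F F F F F . . → 9 faults.
A − B = 8 − 9 = -1.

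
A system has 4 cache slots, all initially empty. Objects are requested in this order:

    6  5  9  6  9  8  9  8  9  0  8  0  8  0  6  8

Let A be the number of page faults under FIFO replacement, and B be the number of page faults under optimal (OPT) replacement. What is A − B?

1

Under FIFO: F F F . . F . . . F . . . . F . → 6 faults.
Under OPT: F F F . . F . . . F . . . . . . → 5 faults.
A − B = 6 − 5 = 1.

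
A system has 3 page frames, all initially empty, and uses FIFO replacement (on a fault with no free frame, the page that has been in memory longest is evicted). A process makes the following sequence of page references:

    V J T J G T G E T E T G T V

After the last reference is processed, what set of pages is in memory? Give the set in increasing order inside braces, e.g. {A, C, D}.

V -> fault, frames {V}
J -> fault, frames {V,J}
T -> fault, frames {V,J,T}
J -> hit
G -> fault, evict V, frames {J,T,G}
T -> hit
G -> hit
E -> fault, evict J, frames {T,G,E}
T -> hit
E -> hit
T -> hit
G -> hit
T -> hit
V -> fault, evict T, frames {G,E,V}

{E, G, V}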